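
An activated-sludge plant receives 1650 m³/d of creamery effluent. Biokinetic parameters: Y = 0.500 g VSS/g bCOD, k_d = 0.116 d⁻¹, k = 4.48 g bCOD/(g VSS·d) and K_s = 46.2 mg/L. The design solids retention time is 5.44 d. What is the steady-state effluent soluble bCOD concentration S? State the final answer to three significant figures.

S ≈ 7.14 mg/L

Effluent substrate depends only on kinetics and SRT: S = K_s(1 + k_d θ_c) / [θ_c(Yk − k_d) − 1] = 46.2 × (1 + 0.116 × 5.44) / [5.44 × (0.500 × 4.48 − 0.116) − 1] = 75.35 / 10.55 = 7.139 mg/L.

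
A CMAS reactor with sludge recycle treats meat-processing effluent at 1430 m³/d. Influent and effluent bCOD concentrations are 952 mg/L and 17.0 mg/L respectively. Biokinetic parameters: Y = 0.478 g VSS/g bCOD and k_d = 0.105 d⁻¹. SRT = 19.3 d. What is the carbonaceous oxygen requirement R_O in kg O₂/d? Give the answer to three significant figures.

R_O ≈ 1040 kg O₂/d

The observed yield is Y_obs = Y/(1 + k_d·θ_c) = 0.478 / (1 + 0.105 × 19.3) = 0.478 / 3.026 = 0.1579 g VSS per g bCOD removed.
Q·(S₀ − S) = 1430 × (952 − 17.0) × 10⁻³ = 1337 kg/d removed.
Net sludge production P_X = 0.1579 × 1337 = 211.2 kg VSS/d.
R_O = Q·ΔS − 1.42 P_X = 1337 − 299.9 = 1037 kg O₂/d.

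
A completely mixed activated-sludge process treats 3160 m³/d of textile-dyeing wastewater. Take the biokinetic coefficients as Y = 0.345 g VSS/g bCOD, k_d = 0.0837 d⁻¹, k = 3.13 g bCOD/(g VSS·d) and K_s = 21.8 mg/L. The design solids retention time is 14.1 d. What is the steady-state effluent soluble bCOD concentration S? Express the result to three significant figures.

Effluent substrate depends only on kinetics and SRT: S = K_s(1 + k_d θ_c) / [θ_c(Yk − k_d) − 1] = 21.8 × (1 + 0.0837 × 14.1) / [14.1 × (0.345 × 3.13 − 0.0837) − 1] = 47.53 / 13.05 = 3.643 mg/L.

S ≈ 3.64 mg/L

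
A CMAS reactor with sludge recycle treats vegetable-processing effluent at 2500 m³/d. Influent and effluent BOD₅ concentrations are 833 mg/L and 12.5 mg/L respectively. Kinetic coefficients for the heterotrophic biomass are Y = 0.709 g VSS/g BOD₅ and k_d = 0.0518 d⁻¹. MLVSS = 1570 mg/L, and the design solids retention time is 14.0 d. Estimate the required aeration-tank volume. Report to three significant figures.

Rearranging the biomass balance for a CMAS with decay, V = Y·Q·ΔS·θ_c / [X·(1+k_d θ_c)] = 0.709 × 2500 × (833 − 12.5) × 14.0 / [1570 × (1 + 0.0518 × 14.0)] = 2.04×10^7 / 2709 = 7517 m³.

V ≈ 7520 m³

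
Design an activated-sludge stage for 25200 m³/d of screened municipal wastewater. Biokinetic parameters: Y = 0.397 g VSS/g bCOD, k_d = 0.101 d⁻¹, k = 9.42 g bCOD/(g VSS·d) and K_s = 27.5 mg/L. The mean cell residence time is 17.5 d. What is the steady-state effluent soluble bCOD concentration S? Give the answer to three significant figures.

S ≈ 1.21 mg/L

Effluent substrate depends only on kinetics and SRT: S = K_s(1 + k_d θ_c) / [θ_c(Yk − k_d) − 1] = 27.5 × (1 + 0.101 × 17.5) / [17.5 × (0.397 × 9.42 − 0.101) − 1] = 76.11 / 62.68 = 1.214 mg/L.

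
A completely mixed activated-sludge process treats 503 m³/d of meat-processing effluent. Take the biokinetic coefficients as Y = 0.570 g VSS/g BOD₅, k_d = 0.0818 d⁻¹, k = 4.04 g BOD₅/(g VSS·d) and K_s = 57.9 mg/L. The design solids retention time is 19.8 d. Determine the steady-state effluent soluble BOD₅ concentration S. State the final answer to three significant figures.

S ≈ 3.53 mg/L

Effluent substrate depends only on kinetics and SRT: S = K_s(1 + k_d θ_c) / [θ_c(Yk − k_d) − 1] = 57.9 × (1 + 0.0818 × 19.8) / [19.8 × (0.570 × 4.04 − 0.0818) − 1] = 151.7 / 42.98 = 3.529 mg/L.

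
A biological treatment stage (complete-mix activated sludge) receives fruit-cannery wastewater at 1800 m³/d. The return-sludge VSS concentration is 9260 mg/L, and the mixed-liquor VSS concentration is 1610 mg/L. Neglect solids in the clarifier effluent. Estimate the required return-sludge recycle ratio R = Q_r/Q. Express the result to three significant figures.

R ≈ 0.210

Mass balance around the secondary clarifier (neglecting effluent solids): R = X / (X_r − X) = 1610 / (9260 − 1610) = 0.2105.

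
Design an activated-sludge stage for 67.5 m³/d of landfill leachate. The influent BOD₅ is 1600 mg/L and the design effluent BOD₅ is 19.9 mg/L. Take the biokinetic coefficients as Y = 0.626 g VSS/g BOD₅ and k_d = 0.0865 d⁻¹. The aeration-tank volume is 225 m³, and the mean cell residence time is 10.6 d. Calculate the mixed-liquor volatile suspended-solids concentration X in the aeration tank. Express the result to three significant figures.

From V·X·(1 + k_d·θ_c) = Y·Q·(S₀ − S)·θ_c: X = 0.626 × 67.5 × (1600 − 19.9) × 10.6 / [225 × (1 + 0.0865 × 10.6)] = 1641 mg/L.

X ≈ 1640 mg/L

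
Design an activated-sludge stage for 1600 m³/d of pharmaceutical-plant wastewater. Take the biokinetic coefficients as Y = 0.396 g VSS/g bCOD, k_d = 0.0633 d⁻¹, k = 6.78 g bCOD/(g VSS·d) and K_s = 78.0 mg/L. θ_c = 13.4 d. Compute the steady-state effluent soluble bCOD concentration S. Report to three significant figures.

S ≈ 4.22 mg/L

Effluent substrate depends only on kinetics and SRT: S = K_s(1 + k_d θ_c) / [θ_c(Yk − k_d) − 1] = 78.0 × (1 + 0.0633 × 13.4) / [13.4 × (0.396 × 6.78 − 0.0633) − 1] = 144.2 / 34.13 = 4.224 mg/L.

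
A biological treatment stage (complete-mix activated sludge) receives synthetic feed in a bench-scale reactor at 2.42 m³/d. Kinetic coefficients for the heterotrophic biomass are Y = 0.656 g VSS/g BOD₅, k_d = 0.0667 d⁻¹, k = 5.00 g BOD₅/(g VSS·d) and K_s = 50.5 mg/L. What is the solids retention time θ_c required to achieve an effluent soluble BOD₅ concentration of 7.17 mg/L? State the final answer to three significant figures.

At the target effluent, Y k S/(K_s+S) = 0.656×5.00×7.17/57.67 = 0.4078 d⁻¹.
1/θ_c = 0.4078 − 0.0667 = 0.3411 d⁻¹, so θ_c = 2.932 d.

θ_c ≈ 2.93 d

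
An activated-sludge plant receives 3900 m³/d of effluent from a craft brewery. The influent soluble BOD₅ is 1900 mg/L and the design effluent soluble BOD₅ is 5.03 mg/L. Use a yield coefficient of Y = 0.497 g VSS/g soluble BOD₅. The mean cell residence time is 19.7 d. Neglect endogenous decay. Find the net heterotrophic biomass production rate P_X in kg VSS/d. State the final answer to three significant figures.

Since k_d ≈ 0, Y_obs = Y = 0.497 g VSS/g soluble BOD₅.
Q·(S₀ − S) = 3900 × (1900 − 5.03) × 10⁻³ = 7390 kg/d removed.
Biomass produced: P_X = Y_obs·Q·ΔS = 0.4970 × 7390 ≈ 3673 kg VSS/d.

P_X ≈ 3670 kg VSS/d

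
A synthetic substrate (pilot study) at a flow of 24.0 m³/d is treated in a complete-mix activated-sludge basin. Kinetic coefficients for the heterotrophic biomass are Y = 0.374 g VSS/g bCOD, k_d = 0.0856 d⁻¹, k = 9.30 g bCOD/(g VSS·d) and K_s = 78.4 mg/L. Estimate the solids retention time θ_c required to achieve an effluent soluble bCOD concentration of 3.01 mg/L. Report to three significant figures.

From 1/θ_c = Y·k·S/(K_s + S) − k_d: Y·k·S/(K_s+S) = 0.374 × 9.30 × 3.01 / (78.4 + 3.01) = 0.1286 d⁻¹.
1/θ_c = 0.1286 − 0.0856 = 0.04300 d⁻¹, so θ_c = 23.26 d.

θ_c ≈ 23.3 d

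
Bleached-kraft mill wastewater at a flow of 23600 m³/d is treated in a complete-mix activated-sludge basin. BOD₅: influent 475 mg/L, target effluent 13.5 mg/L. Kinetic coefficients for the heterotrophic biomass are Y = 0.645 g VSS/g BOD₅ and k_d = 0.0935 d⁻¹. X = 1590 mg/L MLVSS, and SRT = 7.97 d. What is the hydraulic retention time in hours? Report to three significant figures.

From the SRT design equation V = Y Q (S₀−S) θ_c / [X (1 + k_d θ_c)] = 0.645 × 23600 × (475 − 13.5) × 7.97 / [1590 × (1 + 0.0935 × 7.97)] = 5.6×10^7 / 2775 = 20177 m³.
HRT = V/Q = 20177 m³ / 23600 m³·d⁻¹ = 0.8550 d × 24 = 20.52 h.

τ ≈ 20.5 h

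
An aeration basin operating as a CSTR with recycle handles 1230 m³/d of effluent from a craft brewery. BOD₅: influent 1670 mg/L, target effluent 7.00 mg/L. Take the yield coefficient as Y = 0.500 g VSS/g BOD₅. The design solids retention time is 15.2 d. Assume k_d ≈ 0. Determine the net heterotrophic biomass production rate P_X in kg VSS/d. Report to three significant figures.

P_X ≈ 1020 kg VSS/d

With endogenous decay neglected, the observed yield equals the true yield: Y_obs = Y = 0.500 g VSS/g BOD₅.
Substrate removed = Q·(S₀ − S) = 1230 m³/d × (1670 − 7.00) g/m³ = 2.05×10^6 g/d = 2045 kg/d.
Net biomass production P_X = Y_obs × Q·(S₀ − S) = 0.5000 × 2045 = 1023 kg VSS/d.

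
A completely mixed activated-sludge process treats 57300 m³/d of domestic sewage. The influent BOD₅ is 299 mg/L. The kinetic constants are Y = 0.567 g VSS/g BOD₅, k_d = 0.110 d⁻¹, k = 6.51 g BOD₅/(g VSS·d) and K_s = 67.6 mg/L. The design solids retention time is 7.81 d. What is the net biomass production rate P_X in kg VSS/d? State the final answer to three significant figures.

P_X ≈ 5140 kg VSS/d

From the Monod/SRT balance for a CMAS, S = K_s·(1+k_d θ_c)/[θ_c·(Y k − k_d) − 1] = 67.6 × (1 + 0.110 × 7.81) / [7.81 × (0.567 × 6.51 − 0.110) − 1] = 125.7 / 26.97 = 4.660 mg/L.
The observed yield is Y_obs = Y/(1 + k_d·θ_c) = 0.567 / (1 + 0.110 × 7.81) = 0.567 / 1.859 = 0.3050 g VSS per g BOD₅ removed.
Mass of BOD₅ removed per day: Q(S₀ − S) = 57300 × 294.3 g/m³ = 16866 kg/d.
P_X = Y_obs · Q(S₀ − S) = 0.3050 × 16866 = 5144 kg VSS/d.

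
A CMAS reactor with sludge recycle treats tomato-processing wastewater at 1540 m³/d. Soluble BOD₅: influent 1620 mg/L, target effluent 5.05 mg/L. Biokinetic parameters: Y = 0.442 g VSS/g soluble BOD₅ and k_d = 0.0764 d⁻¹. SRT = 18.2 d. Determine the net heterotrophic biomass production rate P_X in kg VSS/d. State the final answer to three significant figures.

P_X ≈ 460 kg VSS/d

Y_obs = Y / (1 + k_d θ_c) = 0.442 / (1 + 0.0764 × 18.2) = 0.442 / 2.390 = 0.1849.
Q·(S₀ − S) = 1540 × (1620 − 5.05) × 10⁻³ = 2487 kg/d removed.
P_X = Y_obs · Q(S₀ − S) = 0.1849 × 2487 = 459.9 kg VSS/d.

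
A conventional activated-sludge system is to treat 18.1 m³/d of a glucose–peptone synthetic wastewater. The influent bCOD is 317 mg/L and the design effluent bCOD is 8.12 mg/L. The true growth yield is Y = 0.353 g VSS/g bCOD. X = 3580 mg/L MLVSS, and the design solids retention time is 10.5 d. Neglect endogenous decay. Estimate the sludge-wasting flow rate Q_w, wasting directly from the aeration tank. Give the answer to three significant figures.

Q_w ≈ 0.551 m³/d

With k_d = 0 the design equation reduces to V = Y Q (S₀−S) θ_c / X = 0.353 × 18.1 × (317 − 8.12) × 10.5 / 3580 = 5.788 m³.
For wasting at MLVSS concentration, Q_w = V/θ_c = 5.788/10.5 = 0.5513 m³/d.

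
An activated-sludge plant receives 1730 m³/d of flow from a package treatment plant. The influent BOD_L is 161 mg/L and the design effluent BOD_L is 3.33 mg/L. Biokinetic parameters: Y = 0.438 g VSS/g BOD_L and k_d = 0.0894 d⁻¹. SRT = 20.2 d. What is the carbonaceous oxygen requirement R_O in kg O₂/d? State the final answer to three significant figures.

R_O ≈ 212 kg O₂/d

The observed yield is Y_obs = Y/(1 + k_d·θ_c) = 0.438 / (1 + 0.0894 × 20.2) = 0.438 / 2.806 = 0.1561 g VSS per g BOD_L removed.
Substrate removed = Q·(S₀ − S) = 1730 m³/d × (161 − 3.33) g/m³ = 2.73×10^5 g/d = 272.8 kg/d.
P_X = Y_obs·Q·(S₀ − S) = 0.1561 × 272.8 = 42.58 kg VSS/d.
R_O = Q·(S₀ − S) − 1.42·P_X = 272.8 − 1.42 × 42.58 = 212.3 kg O₂/d.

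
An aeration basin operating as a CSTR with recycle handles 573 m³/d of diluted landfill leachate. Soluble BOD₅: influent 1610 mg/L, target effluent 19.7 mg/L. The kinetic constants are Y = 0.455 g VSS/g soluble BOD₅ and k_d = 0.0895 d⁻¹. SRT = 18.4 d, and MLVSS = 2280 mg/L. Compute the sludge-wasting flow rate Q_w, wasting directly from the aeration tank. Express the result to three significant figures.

From the SRT design equation V = Y Q (S₀−S) θ_c / [X (1 + k_d θ_c)] = 0.455 × 573 × (1610 − 19.7) × 18.4 / [2280 × (1 + 0.0895 × 18.4)] = 7.63×10^6 / 6035 = 1264 m³.
With mixed-liquor wasting, θ_c = V/Q_w, so Q_w = V/θ_c = 1264/18.4 = 68.71 m³/d.

Q_w ≈ 68.7 m³/d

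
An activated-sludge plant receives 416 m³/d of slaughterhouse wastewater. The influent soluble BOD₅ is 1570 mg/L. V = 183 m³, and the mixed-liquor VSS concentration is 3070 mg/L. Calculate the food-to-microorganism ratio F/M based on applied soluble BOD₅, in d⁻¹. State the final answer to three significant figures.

F/M ≈ 1.16 d⁻¹

F/M = applied load / biomass = Q·S₀/(V·X) = 416 × 1570 / (183.0 × 3070) = 1.163 d⁻¹.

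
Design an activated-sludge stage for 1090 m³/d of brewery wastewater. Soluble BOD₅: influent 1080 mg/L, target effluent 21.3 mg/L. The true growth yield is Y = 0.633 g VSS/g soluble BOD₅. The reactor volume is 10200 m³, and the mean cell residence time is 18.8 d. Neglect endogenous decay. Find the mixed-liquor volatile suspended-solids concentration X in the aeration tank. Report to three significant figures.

X ≈ 1350 mg/L

From V·X = Y·Q·(S₀ − S)·θ_c (decay neglected): X = 0.633 × 1090 × (1080 − 21.3) × 18.8 / 10200 = 1346 mg/L.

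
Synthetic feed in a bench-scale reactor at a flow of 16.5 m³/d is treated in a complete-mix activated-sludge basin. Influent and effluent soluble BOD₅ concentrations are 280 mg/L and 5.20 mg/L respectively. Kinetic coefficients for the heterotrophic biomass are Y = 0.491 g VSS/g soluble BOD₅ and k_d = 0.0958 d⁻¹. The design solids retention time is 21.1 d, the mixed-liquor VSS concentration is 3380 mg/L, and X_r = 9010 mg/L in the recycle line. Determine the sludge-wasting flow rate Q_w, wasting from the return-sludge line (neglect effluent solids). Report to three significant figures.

Rearranging the biomass balance for a CMAS with decay, V = Y·Q·ΔS·θ_c / [X·(1+k_d θ_c)] = 0.491 × 16.5 × (280 − 5.20) × 21.1 / [3380 × (1 + 0.0958 × 21.1)] = 4.7×10^4 / 10212 = 4.600 m³.
Q_w = (V·X)/(θ_c X_r) = 4.600 × 3380 / (21.1 × 9010) = 0.08178 m³/d.

Q_w ≈ 0.0818 m³/d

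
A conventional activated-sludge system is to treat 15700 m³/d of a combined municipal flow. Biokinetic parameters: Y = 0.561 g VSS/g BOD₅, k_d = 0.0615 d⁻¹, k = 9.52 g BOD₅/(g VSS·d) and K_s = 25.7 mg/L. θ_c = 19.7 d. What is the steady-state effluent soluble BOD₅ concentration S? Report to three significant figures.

S ≈ 0.552 mg/L

Effluent substrate depends only on kinetics and SRT: S = K_s(1 + k_d θ_c) / [θ_c(Yk − k_d) − 1] = 25.7 × (1 + 0.0615 × 19.7) / [19.7 × (0.561 × 9.52 − 0.0615) − 1] = 56.84 / 103.0 = 0.5518 mg/L.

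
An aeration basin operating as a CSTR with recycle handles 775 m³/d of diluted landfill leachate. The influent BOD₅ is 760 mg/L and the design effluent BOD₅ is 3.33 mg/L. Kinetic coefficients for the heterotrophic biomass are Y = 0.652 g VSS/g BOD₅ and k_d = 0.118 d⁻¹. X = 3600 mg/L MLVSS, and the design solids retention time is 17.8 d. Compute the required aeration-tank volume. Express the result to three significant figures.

Rearranging the biomass balance for a CMAS with decay, V = Y·Q·ΔS·θ_c / [X·(1+k_d θ_c)] = 0.652 × 775 × (760 − 3.33) × 17.8 / [3600 × (1 + 0.118 × 17.8)] = 6.81×10^6 / 11161 = 609.8 m³.

V ≈ 610 m³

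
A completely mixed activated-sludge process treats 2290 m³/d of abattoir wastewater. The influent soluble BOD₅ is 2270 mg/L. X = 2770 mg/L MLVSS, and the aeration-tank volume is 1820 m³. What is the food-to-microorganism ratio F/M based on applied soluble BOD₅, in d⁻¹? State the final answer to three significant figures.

F/M = applied load / biomass = Q·S₀/(V·X) = 2290 × 2270 / (1820 × 2770) = 1.031 d⁻¹.

F/M ≈ 1.03 d⁻¹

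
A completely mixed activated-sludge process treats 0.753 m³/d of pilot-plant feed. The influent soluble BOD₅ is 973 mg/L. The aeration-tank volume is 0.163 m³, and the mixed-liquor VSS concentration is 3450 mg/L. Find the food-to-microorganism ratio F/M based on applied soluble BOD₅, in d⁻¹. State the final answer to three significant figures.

F/M = Q·S₀ / (V·X) = 0.753 × 973 / (0.1630 × 3450) = 1.303 g soluble BOD₅·(g VSS·d)⁻¹.

F/M ≈ 1.30 d⁻¹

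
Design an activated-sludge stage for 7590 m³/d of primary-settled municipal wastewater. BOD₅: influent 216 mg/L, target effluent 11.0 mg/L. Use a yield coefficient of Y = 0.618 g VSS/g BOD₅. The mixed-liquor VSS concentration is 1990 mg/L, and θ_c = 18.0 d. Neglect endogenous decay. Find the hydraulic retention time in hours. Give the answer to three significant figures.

Biomass mass balance (decay neglected): V·X = Y·Q·(S₀ − S)·θ_c, so V = 0.618 × 7590 × (216 − 11.0) × 18.0 / 1990 = 8698 m³.
HRT = V/Q = 8698 m³ / 7590 m³·d⁻¹ = 1.146 d × 24 = 27.50 h.

τ ≈ 27.5 h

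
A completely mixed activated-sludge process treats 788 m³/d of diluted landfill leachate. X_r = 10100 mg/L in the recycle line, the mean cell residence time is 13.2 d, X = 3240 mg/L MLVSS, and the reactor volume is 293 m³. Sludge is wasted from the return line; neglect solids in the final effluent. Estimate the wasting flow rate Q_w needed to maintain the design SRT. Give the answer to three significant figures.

Q_w = (V·X)/(θ_c X_r) = 293.0 × 3240 / (13.2 × 10100) = 7.121 m³/d.

Q_w ≈ 7.12 m³/d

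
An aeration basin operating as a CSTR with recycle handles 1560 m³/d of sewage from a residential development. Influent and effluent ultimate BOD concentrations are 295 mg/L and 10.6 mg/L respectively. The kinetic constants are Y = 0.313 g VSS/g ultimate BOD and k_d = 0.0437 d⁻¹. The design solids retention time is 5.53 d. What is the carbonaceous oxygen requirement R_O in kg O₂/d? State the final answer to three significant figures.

R_O ≈ 285 kg O₂/d

Y_obs = Y / (1 + k_d θ_c) = 0.313 / (1 + 0.0437 × 5.53) = 0.313 / 1.242 = 0.2521.
ΔS = 295 − 10.6 = 284.4 mg/L, so the substrate removal rate is 1560 × 284.4/1000 = 443.7 kg ultimate BOD/d.
Net sludge production P_X = 0.2521 × 443.7 = 111.8 kg VSS/d.
R_O = Q·(S₀ − S) − 1.42·P_X = 443.7 − 1.42 × 111.8 = 284.9 kg O₂/d.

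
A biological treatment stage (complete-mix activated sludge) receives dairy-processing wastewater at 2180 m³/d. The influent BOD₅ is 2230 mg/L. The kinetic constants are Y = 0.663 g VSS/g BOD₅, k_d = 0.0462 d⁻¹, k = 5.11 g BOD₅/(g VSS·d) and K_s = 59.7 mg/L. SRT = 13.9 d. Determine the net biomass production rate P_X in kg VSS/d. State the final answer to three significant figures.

P_X ≈ 1960 kg VSS/d

Effluent substrate depends only on kinetics and SRT: S = K_s(1 + k_d θ_c) / [θ_c(Yk − k_d) − 1] = 59.7 × (1 + 0.0462 × 13.9) / [13.9 × (0.663 × 5.11 − 0.0462) − 1] = 98.04 / 45.45 = 2.157 mg/L.
Observed yield with endogenous decay: Y_obs = Y / (1 + k_d·θ_c) = 0.663 / (1 + 0.0462 × 13.9) = 0.663 / 1.642 = 0.4037 g VSS/g BOD₅.
Q·(S₀ − S) = 2180 × (2230 − 2.16) × 10⁻³ = 4857 kg/d removed.
Net biomass production P_X = Y_obs × Q·(S₀ − S) = 0.4037 × 4857 = 1961 kg VSS/d.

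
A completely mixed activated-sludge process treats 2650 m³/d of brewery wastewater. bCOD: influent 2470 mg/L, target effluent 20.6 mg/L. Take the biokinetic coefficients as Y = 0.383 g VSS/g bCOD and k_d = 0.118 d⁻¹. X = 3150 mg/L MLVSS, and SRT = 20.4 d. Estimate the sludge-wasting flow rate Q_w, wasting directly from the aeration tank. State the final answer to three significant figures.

Q_w ≈ 232 m³/d

Rearranging the biomass balance for a CMAS with decay, V = Y·Q·ΔS·θ_c / [X·(1+k_d θ_c)] = 0.383 × 2650 × (2470 − 20.6) × 20.4 / [3150 × (1 + 0.118 × 20.4)] = 5.07×10^7 / 10733 = 4725 m³.
Wasting from the aeration tank: Q_w = V / θ_c = 4725 / 20.4 = 231.6 m³/d.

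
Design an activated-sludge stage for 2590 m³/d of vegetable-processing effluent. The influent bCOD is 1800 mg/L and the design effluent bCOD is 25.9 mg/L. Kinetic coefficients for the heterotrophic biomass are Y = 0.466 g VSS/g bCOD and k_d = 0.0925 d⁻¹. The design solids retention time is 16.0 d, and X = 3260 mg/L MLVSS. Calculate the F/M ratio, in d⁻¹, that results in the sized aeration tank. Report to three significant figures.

Rearranging the biomass balance for a CMAS with decay, V = Y·Q·ΔS·θ_c / [X·(1+k_d θ_c)] = 0.466 × 2590 × (1800 − 25.9) × 16.0 / [3260 × (1 + 0.0925 × 16.0)] = 3.43×10^7 / 8085 = 4238 m³.
Food-to-microorganism ratio F/M = Q S₀ / (V X) = 2590 × 1800 / (4238 × 3260) = 0.3375 d⁻¹.

F/M ≈ 0.337 d⁻¹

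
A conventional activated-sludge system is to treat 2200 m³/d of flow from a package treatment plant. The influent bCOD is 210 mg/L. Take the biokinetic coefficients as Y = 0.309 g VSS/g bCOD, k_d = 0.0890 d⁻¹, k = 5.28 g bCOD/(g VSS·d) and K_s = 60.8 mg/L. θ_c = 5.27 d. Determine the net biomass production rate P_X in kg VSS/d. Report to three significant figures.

From the Monod/SRT balance for a CMAS, S = K_s·(1+k_d θ_c)/[θ_c·(Y k − k_d) − 1] = 60.8 × (1 + 0.0890 × 5.27) / [5.27 × (0.309 × 5.28 − 0.0890) − 1] = 89.32 / 7.129 = 12.53 mg/L.
The observed yield is Y_obs = Y/(1 + k_d·θ_c) = 0.309 / (1 + 0.0890 × 5.27) = 0.309 / 1.469 = 0.2103 g VSS per g bCOD removed.
Substrate removed = Q·(S₀ − S) = 2200 m³/d × (210 − 12.5) g/m³ = 4.34×10^5 g/d = 434.5 kg/d.
P_X = Y_obs · Q(S₀ − S) = 0.2103 × 434.5 = 91.39 kg VSS/d.

P_X ≈ 91.4 kg VSS/d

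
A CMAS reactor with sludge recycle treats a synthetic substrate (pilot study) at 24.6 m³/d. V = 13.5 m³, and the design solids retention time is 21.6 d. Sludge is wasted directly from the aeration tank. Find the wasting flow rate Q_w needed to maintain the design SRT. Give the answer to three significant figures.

Wasting from the aeration tank: Q_w = V / θ_c = 13.50 / 21.6 = 0.6250 m³/d.

Q_w ≈ 0.625 m³/d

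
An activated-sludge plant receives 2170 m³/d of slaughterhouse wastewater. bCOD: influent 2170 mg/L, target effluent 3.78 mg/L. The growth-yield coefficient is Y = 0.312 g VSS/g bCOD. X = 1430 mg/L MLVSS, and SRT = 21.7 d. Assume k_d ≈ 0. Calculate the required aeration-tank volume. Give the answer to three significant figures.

V ≈ 22300 m³

With k_d = 0 the design equation reduces to V = Y Q (S₀−S) θ_c / X = 0.312 × 2170 × (2170 − 3.78) × 21.7 / 1430 = 22256 m³.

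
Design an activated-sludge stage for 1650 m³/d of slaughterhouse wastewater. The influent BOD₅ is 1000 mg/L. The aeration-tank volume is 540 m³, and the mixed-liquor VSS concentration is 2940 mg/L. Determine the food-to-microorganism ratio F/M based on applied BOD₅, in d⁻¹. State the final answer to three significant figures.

F/M = Q·S₀ / (V·X) = 1650 × 1000 / (540.0 × 2940) = 1.039 g BOD₅·(g VSS·d)⁻¹.

F/M ≈ 1.04 d⁻¹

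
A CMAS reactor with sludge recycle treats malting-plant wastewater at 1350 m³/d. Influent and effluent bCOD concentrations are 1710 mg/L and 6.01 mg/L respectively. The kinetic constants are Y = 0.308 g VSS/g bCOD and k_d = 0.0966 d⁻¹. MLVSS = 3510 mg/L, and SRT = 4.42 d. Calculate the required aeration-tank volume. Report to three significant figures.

Rearranging the biomass balance for a CMAS with decay, V = Y·Q·ΔS·θ_c / [X·(1+k_d θ_c)] = 0.308 × 1350 × (1710 − 6.01) × 4.42 / [3510 × (1 + 0.0966 × 4.42)] = 3.13×10^6 / 5009 = 625.2 m³.

V ≈ 625 m³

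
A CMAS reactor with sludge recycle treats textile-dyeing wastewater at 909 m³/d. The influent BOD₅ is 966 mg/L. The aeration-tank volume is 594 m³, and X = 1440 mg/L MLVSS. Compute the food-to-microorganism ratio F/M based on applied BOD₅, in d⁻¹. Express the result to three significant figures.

F/M ≈ 1.03 d⁻¹

Food-to-microorganism ratio F/M = Q S₀ / (V X) = 909 × 966 / (594.0 × 1440) = 1.027 d⁻¹.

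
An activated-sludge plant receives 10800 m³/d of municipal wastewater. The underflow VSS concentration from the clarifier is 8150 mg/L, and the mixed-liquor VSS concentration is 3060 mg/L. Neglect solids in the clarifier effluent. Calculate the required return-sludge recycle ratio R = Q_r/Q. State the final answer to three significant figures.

R = Q_r/Q = X/(X_r − X) = 3060 / (8150 − 3060) = 0.6012.

R ≈ 0.601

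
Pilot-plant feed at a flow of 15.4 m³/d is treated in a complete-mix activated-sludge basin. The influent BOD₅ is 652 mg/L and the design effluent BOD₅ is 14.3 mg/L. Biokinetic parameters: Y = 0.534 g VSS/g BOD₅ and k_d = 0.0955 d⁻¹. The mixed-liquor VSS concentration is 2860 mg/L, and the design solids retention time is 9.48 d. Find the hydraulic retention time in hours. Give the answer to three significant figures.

From the SRT design equation V = Y Q (S₀−S) θ_c / [X (1 + k_d θ_c)] = 0.534 × 15.4 × (652 − 14.3) × 9.48 / [2860 × (1 + 0.0955 × 9.48)] = 4.97×10^4 / 5449 = 9.123 m³.
Hydraulic retention time τ = V/Q = 9.123 / 15.4 = 0.5924 d = 14.22 h.

τ ≈ 14.2 h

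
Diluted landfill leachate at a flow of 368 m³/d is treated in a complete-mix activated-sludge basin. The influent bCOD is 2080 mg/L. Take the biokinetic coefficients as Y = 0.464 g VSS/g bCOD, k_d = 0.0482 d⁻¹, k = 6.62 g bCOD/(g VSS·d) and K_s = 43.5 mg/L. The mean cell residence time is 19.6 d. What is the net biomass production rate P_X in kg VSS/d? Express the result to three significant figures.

P_X ≈ 183 kg VSS/d

Effluent substrate depends only on kinetics and SRT: S = K_s(1 + k_d θ_c) / [θ_c(Yk − k_d) − 1] = 43.5 × (1 + 0.0482 × 19.6) / [19.6 × (0.464 × 6.62 − 0.0482) − 1] = 84.60 / 58.26 = 1.452 mg/L.
Correct the yield for decay: Y_obs = Y/(1 + k_d θ_c) = 0.464 / (1 + 0.0482 × 19.6) = 0.464 / 1.945 = 0.2386.
Q·(S₀ − S) = 368 × (2080 − 1.45) × 10⁻³ = 764.9 kg/d removed.
Net biomass production P_X = Y_obs × Q·(S₀ − S) = 0.2386 × 764.9 = 182.5 kg VSS/d.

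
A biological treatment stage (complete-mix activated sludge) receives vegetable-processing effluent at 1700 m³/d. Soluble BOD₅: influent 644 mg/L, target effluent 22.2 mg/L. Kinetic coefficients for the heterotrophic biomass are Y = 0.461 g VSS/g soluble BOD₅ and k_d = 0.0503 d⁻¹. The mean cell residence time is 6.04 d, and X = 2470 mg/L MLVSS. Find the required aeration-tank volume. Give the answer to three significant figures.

Rearranging the biomass balance for a CMAS with decay, V = Y·Q·ΔS·θ_c / [X·(1+k_d θ_c)] = 0.461 × 1700 × (644 − 22.2) × 6.04 / [2470 × (1 + 0.0503 × 6.04)] = 2.94×10^6 / 3220 = 914.0 m³.

V ≈ 914 m³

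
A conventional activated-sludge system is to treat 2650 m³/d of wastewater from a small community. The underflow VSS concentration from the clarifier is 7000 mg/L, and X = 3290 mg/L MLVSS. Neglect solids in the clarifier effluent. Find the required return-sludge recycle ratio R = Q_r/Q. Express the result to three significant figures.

R ≈ 0.887

Solids balance on the clarifier gives (1+R)X = R·X_r, so R = X/(X_r − X) = 3290 / (7000 − 3290) = 0.8868.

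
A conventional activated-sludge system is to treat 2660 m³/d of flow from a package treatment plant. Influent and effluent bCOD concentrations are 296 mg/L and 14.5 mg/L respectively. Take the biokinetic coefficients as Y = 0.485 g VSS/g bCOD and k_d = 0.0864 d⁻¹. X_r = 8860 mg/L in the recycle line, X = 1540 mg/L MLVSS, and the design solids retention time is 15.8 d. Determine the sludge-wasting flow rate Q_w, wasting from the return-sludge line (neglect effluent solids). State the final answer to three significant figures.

Steady-state biomass mass balance: V·X·(1 + k_d·θ_c) = Y·Q·(S₀ − S)·θ_c, so V = 0.485 × 2660 × (296 − 14.5) × 15.8 / [1540 × (1 + 0.0864 × 15.8)] = 5.74×10^6 / 3642 = 1575 m³.
θ_c = V·X/(Q_w·X_r) when wasting from the recycle, so Q_w = V·X/(θ_c·X_r) = 1575 × 1540 / (15.8 × 8860) = 17.33 m³/d.

Q_w ≈ 17.3 m³/d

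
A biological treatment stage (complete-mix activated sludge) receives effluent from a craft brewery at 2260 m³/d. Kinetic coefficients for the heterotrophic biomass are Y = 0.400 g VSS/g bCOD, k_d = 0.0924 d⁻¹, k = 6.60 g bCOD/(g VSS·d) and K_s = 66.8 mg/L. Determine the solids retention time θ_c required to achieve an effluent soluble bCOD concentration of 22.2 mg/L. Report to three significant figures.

θ_c ≈ 1.77 d

At the target effluent, Y k S/(K_s+S) = 0.400×6.60×22.2/89.00 = 0.6585 d⁻¹.
θ_c = 1/(μ − k_d) = 1/(0.6585 − 0.0924) = 1/0.5661 = 1.766 d.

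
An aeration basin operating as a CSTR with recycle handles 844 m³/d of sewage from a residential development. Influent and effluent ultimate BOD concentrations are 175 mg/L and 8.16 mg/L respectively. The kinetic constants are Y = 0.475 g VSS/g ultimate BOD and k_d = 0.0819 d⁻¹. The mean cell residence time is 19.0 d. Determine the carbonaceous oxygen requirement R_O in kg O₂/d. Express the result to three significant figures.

R_O ≈ 104 kg O₂/d

Observed yield with endogenous decay: Y_obs = Y / (1 + k_d·θ_c) = 0.475 / (1 + 0.0819 × 19.0) = 0.475 / 2.556 = 0.1858 g VSS/g ultimate BOD.
Mass of ultimate BOD removed per day: Q(S₀ − S) = 844 × 166.8 g/m³ = 140.8 kg/d.
Biomass synthesised: P_X = Y_obs × 140.8 = 26.17 kg VSS/d.
R_O = Q·ΔS − 1.42 P_X = 140.8 − 37.16 = 103.7 kg O₂/d.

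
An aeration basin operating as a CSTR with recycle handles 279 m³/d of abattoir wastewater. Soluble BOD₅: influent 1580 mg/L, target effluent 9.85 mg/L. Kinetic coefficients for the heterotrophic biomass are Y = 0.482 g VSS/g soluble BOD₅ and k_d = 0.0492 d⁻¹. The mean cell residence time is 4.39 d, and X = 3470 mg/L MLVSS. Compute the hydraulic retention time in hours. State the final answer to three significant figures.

From the SRT design equation V = Y Q (S₀−S) θ_c / [X (1 + k_d θ_c)] = 0.482 × 279 × (1580 − 9.85) × 4.39 / [3470 × (1 + 0.0492 × 4.39)] = 9.27×10^5 / 4219 = 219.7 m³.
τ = V/Q = 219.7/279 = 0.7874 d, or 18.90 h.

τ ≈ 18.9 h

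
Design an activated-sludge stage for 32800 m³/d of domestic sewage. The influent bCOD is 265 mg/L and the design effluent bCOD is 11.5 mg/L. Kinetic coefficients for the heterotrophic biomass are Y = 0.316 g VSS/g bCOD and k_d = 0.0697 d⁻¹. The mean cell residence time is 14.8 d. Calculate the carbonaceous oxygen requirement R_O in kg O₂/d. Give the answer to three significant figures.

Y_obs = Y / (1 + k_d θ_c) = 0.316 / (1 + 0.0697 × 14.8) = 0.316 / 2.032 = 0.1555.
Q·(S₀ − S) = 32800 × (265 − 11.5) × 10⁻³ = 8315 kg/d removed.
Biomass synthesised: P_X = Y_obs × 8315 = 1293 kg VSS/d.
R_O = Q·(S₀ − S) − 1.42·P_X = 8315 − 1.42 × 1293 = 6478 kg O₂/d.

R_O ≈ 6480 kg O₂/d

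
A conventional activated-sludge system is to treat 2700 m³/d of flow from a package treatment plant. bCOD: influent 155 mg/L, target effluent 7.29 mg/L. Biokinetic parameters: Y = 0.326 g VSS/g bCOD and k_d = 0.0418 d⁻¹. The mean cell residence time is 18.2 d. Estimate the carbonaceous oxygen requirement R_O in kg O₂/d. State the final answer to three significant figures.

The observed yield is Y_obs = Y/(1 + k_d·θ_c) = 0.326 / (1 + 0.0418 × 18.2) = 0.326 / 1.761 = 0.1851 g VSS per g bCOD removed.
ΔS = 155 − 7.29 = 147.7 mg/L, so the substrate removal rate is 2700 × 147.7/1000 = 398.8 kg bCOD/d.
P_X = Y_obs·Q·(S₀ − S) = 0.1851 × 398.8 = 73.84 kg VSS/d.
R_O = Q·(S₀ − S) − 1.42·P_X = 398.8 − 1.42 × 73.84 = 294.0 kg O₂/d.

R_O ≈ 294 kg O₂/d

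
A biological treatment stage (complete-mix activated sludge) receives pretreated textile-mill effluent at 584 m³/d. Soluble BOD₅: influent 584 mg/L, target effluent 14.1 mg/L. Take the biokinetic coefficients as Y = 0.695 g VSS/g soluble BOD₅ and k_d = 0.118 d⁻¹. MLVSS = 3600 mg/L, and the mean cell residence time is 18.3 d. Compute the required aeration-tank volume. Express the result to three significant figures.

Steady-state biomass mass balance: V·X·(1 + k_d·θ_c) = Y·Q·(S₀ − S)·θ_c, so V = 0.695 × 584 × (584 − 14.1) × 18.3 / [3600 × (1 + 0.118 × 18.3)] = 4.23×10^6 / 11374 = 372.2 m³.

V ≈ 372 m³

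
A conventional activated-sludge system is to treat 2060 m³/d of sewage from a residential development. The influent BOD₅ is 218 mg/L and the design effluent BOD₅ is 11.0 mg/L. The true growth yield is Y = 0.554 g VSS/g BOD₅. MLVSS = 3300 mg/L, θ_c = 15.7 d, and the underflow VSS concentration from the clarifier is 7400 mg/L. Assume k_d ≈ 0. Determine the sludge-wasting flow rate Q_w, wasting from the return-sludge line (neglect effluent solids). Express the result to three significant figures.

V·X = Y·Q·ΔS·θ_c gives V = 0.554 × 2060 × (218 − 11.0) × 15.7 / 3300 = 1124 m³.
Q_w = (V·X)/(θ_c X_r) = 1124 × 3300 / (15.7 × 7400) = 31.92 m³/d.

Q_w ≈ 31.9 m³/d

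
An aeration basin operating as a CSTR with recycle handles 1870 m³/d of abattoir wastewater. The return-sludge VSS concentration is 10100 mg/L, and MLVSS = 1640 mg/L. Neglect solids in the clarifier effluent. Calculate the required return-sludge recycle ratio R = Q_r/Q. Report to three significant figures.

R ≈ 0.194

Mass balance around the secondary clarifier (neglecting effluent solids): R = X / (X_r − X) = 1640 / (10100 − 1640) = 0.1939.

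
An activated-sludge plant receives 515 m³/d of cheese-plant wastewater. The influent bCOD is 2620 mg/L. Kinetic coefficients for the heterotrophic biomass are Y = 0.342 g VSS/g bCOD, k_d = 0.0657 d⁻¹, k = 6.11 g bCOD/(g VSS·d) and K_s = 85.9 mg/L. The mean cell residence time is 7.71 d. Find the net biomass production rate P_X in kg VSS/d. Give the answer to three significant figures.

From the Monod/SRT balance for a CMAS, S = K_s·(1+k_d θ_c)/[θ_c·(Y k − k_d) − 1] = 85.9 × (1 + 0.0657 × 7.71) / [7.71 × (0.342 × 6.11 − 0.0657) − 1] = 129.4 / 14.60 = 8.861 mg/L.
Correct the yield for decay: Y_obs = Y/(1 + k_d θ_c) = 0.342 / (1 + 0.0657 × 7.71) = 0.342 / 1.507 = 0.2270.
Q·(S₀ − S) = 515 × (2620 − 8.86) × 10⁻³ = 1345 kg/d removed.
P_X = Y_obs · Q(S₀ − S) = 0.2270 × 1345 = 305.3 kg VSS/d.

P_X ≈ 305 kg VSS/d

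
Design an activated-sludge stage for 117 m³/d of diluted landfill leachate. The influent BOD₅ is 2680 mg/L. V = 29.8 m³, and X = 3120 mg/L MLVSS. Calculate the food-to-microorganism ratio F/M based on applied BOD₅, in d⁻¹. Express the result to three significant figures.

F/M ≈ 3.37 d⁻¹

Food-to-microorganism ratio F/M = Q S₀ / (V X) = 117 × 2680 / (29.80 × 3120) = 3.372 d⁻¹.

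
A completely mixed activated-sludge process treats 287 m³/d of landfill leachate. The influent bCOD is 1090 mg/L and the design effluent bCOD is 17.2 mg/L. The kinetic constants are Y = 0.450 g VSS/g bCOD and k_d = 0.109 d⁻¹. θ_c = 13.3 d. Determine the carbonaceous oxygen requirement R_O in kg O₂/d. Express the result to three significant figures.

R_O ≈ 228 kg O₂/d

Observed yield with endogenous decay: Y_obs = Y / (1 + k_d·θ_c) = 0.450 / (1 + 0.109 × 13.3) = 0.450 / 2.450 = 0.1837 g VSS/g bCOD.
ΔS = 1090 − 17.2 = 1073 mg/L, so the substrate removal rate is 287 × 1073/1000 = 307.9 kg bCOD/d.
P_X = Y_obs·Q·(S₀ − S) = 0.1837 × 307.9 = 56.56 kg VSS/d.
R_O = Q·ΔS − 1.42 P_X = 307.9 − 80.31 = 227.6 kg O₂/d.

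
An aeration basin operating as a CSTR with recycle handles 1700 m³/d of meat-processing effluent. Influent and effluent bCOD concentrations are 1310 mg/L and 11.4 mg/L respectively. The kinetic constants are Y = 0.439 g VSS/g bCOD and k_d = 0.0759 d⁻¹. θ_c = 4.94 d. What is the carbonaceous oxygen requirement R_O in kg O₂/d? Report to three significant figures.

R_O ≈ 1210 kg O₂/d

The observed yield is Y_obs = Y/(1 + k_d·θ_c) = 0.439 / (1 + 0.0759 × 4.94) = 0.439 / 1.375 = 0.3193 g VSS per g bCOD removed.
Mass of bCOD removed per day: Q(S₀ − S) = 1700 × 1299 g/m³ = 2208 kg/d.
P_X = Y_obs·Q·(S₀ − S) = 0.3193 × 2208 = 704.9 kg VSS/d.
R_O = Q·(S₀ − S) − 1.42·P_X = 2208 − 1.42 × 704.9 = 1207 kg O₂/d.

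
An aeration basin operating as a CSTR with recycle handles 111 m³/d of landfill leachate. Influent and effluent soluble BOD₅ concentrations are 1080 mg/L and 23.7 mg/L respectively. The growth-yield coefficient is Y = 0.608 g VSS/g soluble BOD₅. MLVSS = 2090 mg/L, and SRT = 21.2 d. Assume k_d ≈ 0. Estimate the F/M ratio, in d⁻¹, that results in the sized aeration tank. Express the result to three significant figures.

F/M ≈ 0.0793 d⁻¹

Biomass mass balance (decay neglected): V·X = Y·Q·(S₀ − S)·θ_c, so V = 0.608 × 111 × (1080 − 23.7) × 21.2 / 2090 = 723.1 m³.
F/M = Q·S₀ / (V·X) = 111 × 1080 / (723.1 × 2090) = 0.07932 g soluble BOD₅·(g VSS·d)⁻¹.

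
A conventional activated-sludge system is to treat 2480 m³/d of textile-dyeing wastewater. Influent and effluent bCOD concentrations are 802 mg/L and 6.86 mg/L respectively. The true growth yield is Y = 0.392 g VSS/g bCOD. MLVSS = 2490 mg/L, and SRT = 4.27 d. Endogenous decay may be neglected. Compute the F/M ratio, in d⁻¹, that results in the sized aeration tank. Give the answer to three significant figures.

V·X = Y·Q·ΔS·θ_c gives V = 0.392 × 2480 × (802 − 6.86) × 4.27 / 2490 = 1326 m³.
Food-to-microorganism ratio F/M = Q S₀ / (V X) = 2480 × 802 / (1326 × 2490) = 0.6026 d⁻¹.

F/M ≈ 0.603 d⁻¹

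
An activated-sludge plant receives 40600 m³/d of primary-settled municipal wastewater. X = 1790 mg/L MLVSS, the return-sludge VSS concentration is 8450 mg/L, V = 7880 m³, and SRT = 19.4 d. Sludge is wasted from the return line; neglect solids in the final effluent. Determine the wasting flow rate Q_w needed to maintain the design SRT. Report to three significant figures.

Wasting from the return line (neglecting effluent solids): Q_w = V·X / (θ_c·X_r) = 7880 × 1790 / (19.4 × 8450) = 86.04 m³/d.

Q_w ≈ 86.0 m³/d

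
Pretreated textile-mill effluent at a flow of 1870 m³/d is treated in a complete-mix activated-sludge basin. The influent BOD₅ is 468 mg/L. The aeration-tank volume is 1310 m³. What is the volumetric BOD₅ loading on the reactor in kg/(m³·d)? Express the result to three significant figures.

Applied BOD₅ load per unit volume = Q·S₀/V = (1870 × 468/1000)/1310 = 0.6681 kg BOD₅·m⁻³·d⁻¹.

L_v ≈ 0.668 kg BOD₅/(m³·d)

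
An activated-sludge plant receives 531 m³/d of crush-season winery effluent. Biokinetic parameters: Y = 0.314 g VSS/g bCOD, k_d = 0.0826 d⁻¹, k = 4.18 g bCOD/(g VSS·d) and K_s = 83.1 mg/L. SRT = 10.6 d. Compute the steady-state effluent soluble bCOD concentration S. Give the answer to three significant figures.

S ≈ 12.9 mg/L

For a completely mixed reactor with recycle the Lawrence–McCarty relation gives S = K_s·(1 + k_d·θ_c) / [θ_c·(Y·k − k_d) − 1] = 83.1 × (1 + 0.0826 × 10.6) / [10.6 × (0.314 × 4.18 − 0.0826) − 1] = 155.9 / 12.04 = 12.95 mg/L.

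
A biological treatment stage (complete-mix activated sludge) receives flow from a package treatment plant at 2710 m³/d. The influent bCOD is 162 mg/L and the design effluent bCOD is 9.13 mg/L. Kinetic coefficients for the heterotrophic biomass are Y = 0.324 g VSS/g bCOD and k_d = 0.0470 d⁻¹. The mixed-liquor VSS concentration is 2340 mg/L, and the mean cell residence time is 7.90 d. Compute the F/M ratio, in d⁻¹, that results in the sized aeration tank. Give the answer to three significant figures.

From the SRT design equation V = Y Q (S₀−S) θ_c / [X (1 + k_d θ_c)] = 0.324 × 2710 × (162 − 9.13) × 7.90 / [2340 × (1 + 0.0470 × 7.90)] = 1.06×10^6 / 3209 = 330.5 m³.
Food-to-microorganism ratio F/M = Q S₀ / (V X) = 2710 × 162 / (330.5 × 2340) = 0.5677 d⁻¹.

F/M ≈ 0.568 d⁻¹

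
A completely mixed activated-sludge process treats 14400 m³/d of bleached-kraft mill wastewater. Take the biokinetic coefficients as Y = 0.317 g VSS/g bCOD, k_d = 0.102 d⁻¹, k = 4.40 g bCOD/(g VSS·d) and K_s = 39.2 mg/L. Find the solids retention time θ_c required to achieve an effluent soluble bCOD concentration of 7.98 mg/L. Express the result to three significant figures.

θ_c ≈ 7.47 d

Specific growth rate at S = 7.98 mg/L: μ = YkS/(K_s+S) = 0.317·4.40·7.98/(39.2+7.98) = 0.2359 d⁻¹.
1/θ_c = 0.2359 − 0.102 = 0.1339 d⁻¹, so θ_c = 7.467 d.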